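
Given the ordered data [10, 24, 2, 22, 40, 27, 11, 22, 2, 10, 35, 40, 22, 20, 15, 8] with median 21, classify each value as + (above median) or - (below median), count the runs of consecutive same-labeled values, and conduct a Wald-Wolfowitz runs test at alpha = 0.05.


Step 1: Compute median = 21; label A = above, B = below.
Labels in order: BABAAABABBAAABBB  (n_A = 8, n_B = 8)
Step 2: Count runs R = 9.
Step 3: Under H0 (random ordering), E[R] = 2*n_A*n_B/(n_A+n_B) + 1 = 2*8*8/16 + 1 = 9.0000.
        Var[R] = 2*n_A*n_B*(2*n_A*n_B - n_A - n_B) / ((n_A+n_B)^2 * (n_A+n_B-1)) = 14336/3840 = 3.7333.
        SD[R] = 1.9322.
Step 4: R = E[R], so z = 0 with no continuity correction.
Step 5: Two-sided p-value via normal approximation = 2*(1 - Phi(|z|)) = 1.000000.
Step 6: alpha = 0.05. fail to reject H0.

R = 9, z = 0.0000, p = 1.000000, fail to reject H0.


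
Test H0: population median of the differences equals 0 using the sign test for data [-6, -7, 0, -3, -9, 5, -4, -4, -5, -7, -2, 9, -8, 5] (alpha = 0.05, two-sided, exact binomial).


Step 1: Discard zero differences. Original n = 14; n_eff = number of nonzero differences = 13.
Nonzero differences (with sign): -6, -7, -3, -9, +5, -4, -4, -5, -7, -2, +9, -8, +5
Step 2: Count signs: positive = 3, negative = 10.
Step 3: Under H0: P(positive) = 0.5, so the number of positives S ~ Bin(13, 0.5).
Step 4: Two-sided exact p-value = sum of Bin(13,0.5) probabilities at or below the observed probability = 0.092285.
Step 5: alpha = 0.05. fail to reject H0.

n_eff = 13, pos = 3, neg = 10, p = 0.092285, fail to reject H0.


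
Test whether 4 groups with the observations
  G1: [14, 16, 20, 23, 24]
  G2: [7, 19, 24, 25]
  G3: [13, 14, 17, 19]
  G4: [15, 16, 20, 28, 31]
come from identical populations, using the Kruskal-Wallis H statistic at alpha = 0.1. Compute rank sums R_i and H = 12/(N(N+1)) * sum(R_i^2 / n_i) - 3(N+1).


Step 1: Combine all N = 18 observations and assign midranks.
sorted (value, group, rank): (7,G2,1), (13,G3,2), (14,G1,3.5), (14,G3,3.5), (15,G4,5), (16,G1,6.5), (16,G4,6.5), (17,G3,8), (19,G2,9.5), (19,G3,9.5), (20,G1,11.5), (20,G4,11.5), (23,G1,13), (24,G1,14.5), (24,G2,14.5), (25,G2,16), (28,G4,17), (31,G4,18)
Step 2: Sum ranks within each group.
R_1 = 49 (n_1 = 5)
R_2 = 41 (n_2 = 4)
R_3 = 23 (n_3 = 4)
R_4 = 58 (n_4 = 5)
Step 3: H = 12/(N(N+1)) * sum(R_i^2/n_i) - 3(N+1)
     = 12/(18*19) * (49^2/5 + 41^2/4 + 23^2/4 + 58^2/5) - 3*19
     = 0.035088 * 1705.5 - 57
     = 2.842105.
Step 4: Ties present; correction factor C = 1 - 30/(18^3 - 18) = 0.994840. Corrected H = 2.842105 / 0.994840 = 2.856846.
Step 5: Under H0, H ~ chi^2(3); p-value = 0.414227.
Step 6: alpha = 0.1. fail to reject H0.

H = 2.8568, df = 3, p = 0.414227, fail to reject H0.


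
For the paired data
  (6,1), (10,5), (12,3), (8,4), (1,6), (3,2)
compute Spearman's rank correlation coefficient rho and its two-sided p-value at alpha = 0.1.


Step 1: Rank x and y separately (midranks; no ties here).
rank(x): 6->3, 10->5, 12->6, 8->4, 1->1, 3->2
rank(y): 1->1, 5->5, 3->3, 4->4, 6->6, 2->2
Step 2: d_i = R_x(i) - R_y(i); compute d_i^2.
  (3-1)^2=4, (5-5)^2=0, (6-3)^2=9, (4-4)^2=0, (1-6)^2=25, (2-2)^2=0
sum(d^2) = 38.
Step 3: rho = 1 - 6*38 / (6*(6^2 - 1)) = 1 - 228/210 = -0.085714.
Step 4: Under H0, t = rho * sqrt((n-2)/(1-rho^2)) = -0.1721 ~ t(4).
Step 5: Two-sided p-value from the t-distribution with 4 df = 0.871743.
Step 6: alpha = 0.1. fail to reject H0.

rho = -0.0857, p = 0.871743, fail to reject H0 at alpha = 0.1.


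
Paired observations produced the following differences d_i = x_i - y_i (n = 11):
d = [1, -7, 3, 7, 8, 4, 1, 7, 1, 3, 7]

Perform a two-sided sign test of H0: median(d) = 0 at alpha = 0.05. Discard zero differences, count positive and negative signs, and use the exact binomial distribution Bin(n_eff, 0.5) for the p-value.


Step 1: Discard zero differences. Original n = 11; n_eff = number of nonzero differences = 11.
Nonzero differences (with sign): +1, -7, +3, +7, +8, +4, +1, +7, +1, +3, +7
Step 2: Count signs: positive = 10, negative = 1.
Step 3: Under H0: P(positive) = 0.5, so the number of positives S ~ Bin(11, 0.5).
Step 4: Two-sided exact p-value = sum of Bin(11,0.5) probabilities at or below the observed probability = 0.011719.
Step 5: alpha = 0.05. reject H0.

n_eff = 11, pos = 10, neg = 1, p = 0.011719, reject H0.


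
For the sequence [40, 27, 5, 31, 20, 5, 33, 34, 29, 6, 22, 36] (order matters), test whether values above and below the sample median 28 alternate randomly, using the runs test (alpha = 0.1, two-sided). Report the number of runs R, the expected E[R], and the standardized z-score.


Step 1: Compute median = 28; label A = above, B = below.
Labels in order: ABBABBAAABBA  (n_A = 6, n_B = 6)
Step 2: Count runs R = 7.
Step 3: Under H0 (random ordering), E[R] = 2*n_A*n_B/(n_A+n_B) + 1 = 2*6*6/12 + 1 = 7.0000.
        Var[R] = 2*n_A*n_B*(2*n_A*n_B - n_A - n_B) / ((n_A+n_B)^2 * (n_A+n_B-1)) = 4320/1584 = 2.7273.
        SD[R] = 1.6514.
Step 4: R = E[R], so z = 0 with no continuity correction.
Step 5: Two-sided p-value via normal approximation = 2*(1 - Phi(|z|)) = 1.000000.
Step 6: alpha = 0.1. fail to reject H0.

R = 7, z = 0.0000, p = 1.000000, fail to reject H0.


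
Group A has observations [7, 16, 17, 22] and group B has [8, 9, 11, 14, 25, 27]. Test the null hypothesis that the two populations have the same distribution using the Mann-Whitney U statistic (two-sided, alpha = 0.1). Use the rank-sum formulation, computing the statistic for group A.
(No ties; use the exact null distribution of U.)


Step 1: Combine and sort all 10 observations; assign midranks.
sorted (value, group): (7,X), (8,Y), (9,Y), (11,Y), (14,Y), (16,X), (17,X), (22,X), (25,Y), (27,Y)
ranks: 7->1, 8->2, 9->3, 11->4, 14->5, 16->6, 17->7, 22->8, 25->9, 27->10
Step 2: Rank sum for X: R1 = 1 + 6 + 7 + 8 = 22.
Step 3: U_X = R1 - n1(n1+1)/2 = 22 - 4*5/2 = 22 - 10 = 12.
       U_Y = n1*n2 - U_X = 24 - 12 = 12.
Step 4: No ties, so the exact null distribution of U (based on enumerating the C(10,4) = 210 equally likely rank assignments) gives the two-sided p-value.
Step 5: p-value = 1.000000; compare to alpha = 0.1. fail to reject H0.

U_X = 12, p = 1.000000, fail to reject H0 at alpha = 0.1.


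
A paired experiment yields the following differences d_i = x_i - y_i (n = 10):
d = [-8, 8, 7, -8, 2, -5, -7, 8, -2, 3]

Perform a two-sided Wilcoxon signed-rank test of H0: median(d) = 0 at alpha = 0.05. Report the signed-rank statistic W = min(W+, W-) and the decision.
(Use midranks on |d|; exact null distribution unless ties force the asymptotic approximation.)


Step 1: Drop any zero differences (none here) and take |d_i|.
|d| = [8, 8, 7, 8, 2, 5, 7, 8, 2, 3]
Step 2: Midrank |d_i| (ties get averaged ranks).
ranks: |8|->8.5, |8|->8.5, |7|->5.5, |8|->8.5, |2|->1.5, |5|->4, |7|->5.5, |8|->8.5, |2|->1.5, |3|->3
Step 3: Attach original signs; sum ranks with positive sign and with negative sign.
W+ = 8.5 + 5.5 + 1.5 + 8.5 + 3 = 27
W- = 8.5 + 8.5 + 4 + 5.5 + 1.5 = 28
(Check: W+ + W- = 55 should equal n(n+1)/2 = 55.)
Step 4: Test statistic W = min(W+, W-) = 27.
Step 5: Ties in |d|, so use the tie-corrected normal approximation.
        E[W] = n(n+1)/4 = 10*11/4 = 27.5.
        Tie groups: |d|=2 (t=2), |d|=7 (t=2), |d|=8 (t=4); sum(t^3 - t) = 72.
        Var[W] = n(n+1)(2n+1)/24 - sum(t^3-t)/48 = 2310/24 - 72/48 = 94.75.
        z = (W - E[W]) / sqrt(Var[W]) = (27 - 27.5) / 9.7340 = -0.0514.
        Two-sided p = 2*Phi(z) = 0.959033.
Step 6: alpha = 0.05. fail to reject H0.

W+ = 27, W- = 28, W = min = 27, p = 0.959033, fail to reject H0.


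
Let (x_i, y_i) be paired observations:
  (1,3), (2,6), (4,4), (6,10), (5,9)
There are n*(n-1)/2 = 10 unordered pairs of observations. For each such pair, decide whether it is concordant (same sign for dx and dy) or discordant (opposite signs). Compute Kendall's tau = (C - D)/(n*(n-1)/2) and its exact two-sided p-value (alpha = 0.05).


Step 1: Enumerate the 10 unordered pairs (i,j) with i<j and classify each by sign(x_j-x_i) * sign(y_j-y_i).
  (1,2):dx=+1,dy=+3->C; (1,3):dx=+3,dy=+1->C; (1,4):dx=+5,dy=+7->C; (1,5):dx=+4,dy=+6->C
  (2,3):dx=+2,dy=-2->D; (2,4):dx=+4,dy=+4->C; (2,5):dx=+3,dy=+3->C; (3,4):dx=+2,dy=+6->C
  (3,5):dx=+1,dy=+5->C; (4,5):dx=-1,dy=-1->C
Step 2: C = 9, D = 1, total pairs = 10.
Step 3: tau = (C - D)/(n(n-1)/2) = (9 - 1)/10 = 0.800000.
Step 4: Exact two-sided p-value (enumerate n! = 120 permutations of y under H0): p = 0.083333.
Step 5: alpha = 0.05. fail to reject H0.

tau_b = 0.8000 (C=9, D=1), p = 0.083333, fail to reject H0.


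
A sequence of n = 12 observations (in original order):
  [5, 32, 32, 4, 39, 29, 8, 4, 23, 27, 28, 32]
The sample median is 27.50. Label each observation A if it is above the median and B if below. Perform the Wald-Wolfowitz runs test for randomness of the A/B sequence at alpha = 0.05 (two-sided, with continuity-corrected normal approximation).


Step 1: Compute median = 27.50; label A = above, B = below.
Labels in order: BAABAABBBBAA  (n_A = 6, n_B = 6)
Step 2: Count runs R = 6.
Step 3: Under H0 (random ordering), E[R] = 2*n_A*n_B/(n_A+n_B) + 1 = 2*6*6/12 + 1 = 7.0000.
        Var[R] = 2*n_A*n_B*(2*n_A*n_B - n_A - n_B) / ((n_A+n_B)^2 * (n_A+n_B-1)) = 4320/1584 = 2.7273.
        SD[R] = 1.6514.
Step 4: Continuity-corrected z = (R + 0.5 - E[R]) / SD[R] = (6 + 0.5 - 7.0000) / 1.6514 = -0.3028.
Step 5: Two-sided p-value via normal approximation = 2*(1 - Phi(|z|)) = 0.762069.
Step 6: alpha = 0.05. fail to reject H0.

R = 6, z = -0.3028, p = 0.762069, fail to reject H0.


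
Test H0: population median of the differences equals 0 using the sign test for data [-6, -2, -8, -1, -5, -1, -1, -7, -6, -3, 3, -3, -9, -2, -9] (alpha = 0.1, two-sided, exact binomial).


Step 1: Discard zero differences. Original n = 15; n_eff = number of nonzero differences = 15.
Nonzero differences (with sign): -6, -2, -8, -1, -5, -1, -1, -7, -6, -3, +3, -3, -9, -2, -9
Step 2: Count signs: positive = 1, negative = 14.
Step 3: Under H0: P(positive) = 0.5, so the number of positives S ~ Bin(15, 0.5).
Step 4: Two-sided exact p-value = sum of Bin(15,0.5) probabilities at or below the observed probability = 0.000977.
Step 5: alpha = 0.1. reject H0.

n_eff = 15, pos = 1, neg = 14, p = 0.000977, reject H0.


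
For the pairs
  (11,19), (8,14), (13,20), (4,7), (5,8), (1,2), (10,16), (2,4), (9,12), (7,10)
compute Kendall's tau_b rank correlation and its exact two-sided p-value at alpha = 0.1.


Step 1: Enumerate the 45 unordered pairs (i,j) with i<j and classify each by sign(x_j-x_i) * sign(y_j-y_i).
  (1,2):dx=-3,dy=-5->C; (1,3):dx=+2,dy=+1->C; (1,4):dx=-7,dy=-12->C; (1,5):dx=-6,dy=-11->C
  (1,6):dx=-10,dy=-17->C; (1,7):dx=-1,dy=-3->C; (1,8):dx=-9,dy=-15->C; (1,9):dx=-2,dy=-7->C
  (1,10):dx=-4,dy=-9->C; (2,3):dx=+5,dy=+6->C; (2,4):dx=-4,dy=-7->C; (2,5):dx=-3,dy=-6->C
  (2,6):dx=-7,dy=-12->C; (2,7):dx=+2,dy=+2->C; (2,8):dx=-6,dy=-10->C; (2,9):dx=+1,dy=-2->D
  (2,10):dx=-1,dy=-4->C; (3,4):dx=-9,dy=-13->C; (3,5):dx=-8,dy=-12->C; (3,6):dx=-12,dy=-18->C
  (3,7):dx=-3,dy=-4->C; (3,8):dx=-11,dy=-16->C; (3,9):dx=-4,dy=-8->C; (3,10):dx=-6,dy=-10->C
  (4,5):dx=+1,dy=+1->C; (4,6):dx=-3,dy=-5->C; (4,7):dx=+6,dy=+9->C; (4,8):dx=-2,dy=-3->C
  (4,9):dx=+5,dy=+5->C; (4,10):dx=+3,dy=+3->C; (5,6):dx=-4,dy=-6->C; (5,7):dx=+5,dy=+8->C
  (5,8):dx=-3,dy=-4->C; (5,9):dx=+4,dy=+4->C; (5,10):dx=+2,dy=+2->C; (6,7):dx=+9,dy=+14->C
  (6,8):dx=+1,dy=+2->C; (6,9):dx=+8,dy=+10->C; (6,10):dx=+6,dy=+8->C; (7,8):dx=-8,dy=-12->C
  (7,9):dx=-1,dy=-4->C; (7,10):dx=-3,dy=-6->C; (8,9):dx=+7,dy=+8->C; (8,10):dx=+5,dy=+6->C
  (9,10):dx=-2,dy=-2->C
Step 2: C = 44, D = 1, total pairs = 45.
Step 3: tau = (C - D)/(n(n-1)/2) = (44 - 1)/45 = 0.955556.
Step 4: Exact two-sided p-value (enumerate n! = 3628800 permutations of y under H0): p = 0.000006.
Step 5: alpha = 0.1. reject H0.

tau_b = 0.9556 (C=44, D=1), p = 0.000006, reject H0.


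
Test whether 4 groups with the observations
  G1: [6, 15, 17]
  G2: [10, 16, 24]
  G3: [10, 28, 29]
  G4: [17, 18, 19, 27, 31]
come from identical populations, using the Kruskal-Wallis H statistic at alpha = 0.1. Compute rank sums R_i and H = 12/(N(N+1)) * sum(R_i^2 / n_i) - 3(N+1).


Step 1: Combine all N = 14 observations and assign midranks.
sorted (value, group, rank): (6,G1,1), (10,G2,2.5), (10,G3,2.5), (15,G1,4), (16,G2,5), (17,G1,6.5), (17,G4,6.5), (18,G4,8), (19,G4,9), (24,G2,10), (27,G4,11), (28,G3,12), (29,G3,13), (31,G4,14)
Step 2: Sum ranks within each group.
R_1 = 11.5 (n_1 = 3)
R_2 = 17.5 (n_2 = 3)
R_3 = 27.5 (n_3 = 3)
R_4 = 48.5 (n_4 = 5)
Step 3: H = 12/(N(N+1)) * sum(R_i^2/n_i) - 3(N+1)
     = 12/(14*15) * (11.5^2/3 + 17.5^2/3 + 27.5^2/3 + 48.5^2/5) - 3*15
     = 0.057143 * 868.7 - 45
     = 4.640000.
Step 4: Ties present; correction factor C = 1 - 12/(14^3 - 14) = 0.995604. Corrected H = 4.640000 / 0.995604 = 4.660486.
Step 5: Under H0, H ~ chi^2(3); p-value = 0.198414.
Step 6: alpha = 0.1. fail to reject H0.

H = 4.6605, df = 3, p = 0.198414, fail to reject H0.


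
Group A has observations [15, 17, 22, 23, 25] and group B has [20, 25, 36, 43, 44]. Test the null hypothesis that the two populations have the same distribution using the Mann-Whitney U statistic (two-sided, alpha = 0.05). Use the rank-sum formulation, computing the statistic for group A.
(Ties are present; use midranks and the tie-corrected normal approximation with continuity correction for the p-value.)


Step 1: Combine and sort all 10 observations; assign midranks.
sorted (value, group): (15,X), (17,X), (20,Y), (22,X), (23,X), (25,X), (25,Y), (36,Y), (43,Y), (44,Y)
ranks: 15->1, 17->2, 20->3, 22->4, 23->5, 25->6.5, 25->6.5, 36->8, 43->9, 44->10
Step 2: Rank sum for X: R1 = 1 + 2 + 4 + 5 + 6.5 = 18.5.
Step 3: U_X = R1 - n1(n1+1)/2 = 18.5 - 5*6/2 = 18.5 - 15 = 3.5.
       U_Y = n1*n2 - U_X = 25 - 3.5 = 21.5.
Step 4: Ties are present, so use the tie-corrected normal approximation (with continuity correction) for the p-value.
Step 5: p-value = 0.074913; compare to alpha = 0.05. fail to reject H0.

U_X = 3.5, p = 0.074913, fail to reject H0 at alpha = 0.05.


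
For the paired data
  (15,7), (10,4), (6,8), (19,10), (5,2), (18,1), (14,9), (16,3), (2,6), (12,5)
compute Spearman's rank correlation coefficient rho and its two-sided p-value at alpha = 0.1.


Step 1: Rank x and y separately (midranks; no ties here).
rank(x): 15->7, 10->4, 6->3, 19->10, 5->2, 18->9, 14->6, 16->8, 2->1, 12->5
rank(y): 7->7, 4->4, 8->8, 10->10, 2->2, 1->1, 9->9, 3->3, 6->6, 5->5
Step 2: d_i = R_x(i) - R_y(i); compute d_i^2.
  (7-7)^2=0, (4-4)^2=0, (3-8)^2=25, (10-10)^2=0, (2-2)^2=0, (9-1)^2=64, (6-9)^2=9, (8-3)^2=25, (1-6)^2=25, (5-5)^2=0
sum(d^2) = 148.
Step 3: rho = 1 - 6*148 / (10*(10^2 - 1)) = 1 - 888/990 = 0.103030.
Step 4: Under H0, t = rho * sqrt((n-2)/(1-rho^2)) = 0.2930 ~ t(8).
Step 5: Two-sided p-value from the t-distribution with 8 df = 0.776998.
Step 6: alpha = 0.1. fail to reject H0.

rho = 0.1030, p = 0.776998, fail to reject H0 at alpha = 0.1.


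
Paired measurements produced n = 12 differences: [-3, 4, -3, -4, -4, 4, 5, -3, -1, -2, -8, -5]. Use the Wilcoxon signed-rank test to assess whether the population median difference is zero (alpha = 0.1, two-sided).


Step 1: Drop any zero differences (none here) and take |d_i|.
|d| = [3, 4, 3, 4, 4, 4, 5, 3, 1, 2, 8, 5]
Step 2: Midrank |d_i| (ties get averaged ranks).
ranks: |3|->4, |4|->7.5, |3|->4, |4|->7.5, |4|->7.5, |4|->7.5, |5|->10.5, |3|->4, |1|->1, |2|->2, |8|->12, |5|->10.5
Step 3: Attach original signs; sum ranks with positive sign and with negative sign.
W+ = 7.5 + 7.5 + 10.5 = 25.5
W- = 4 + 4 + 7.5 + 7.5 + 4 + 1 + 2 + 12 + 10.5 = 52.5
(Check: W+ + W- = 78 should equal n(n+1)/2 = 78.)
Step 4: Test statistic W = min(W+, W-) = 25.5.
Step 5: Ties in |d|, so use the tie-corrected normal approximation.
        E[W] = n(n+1)/4 = 12*13/4 = 39.
        Tie groups: |d|=3 (t=3), |d|=4 (t=4), |d|=5 (t=2); sum(t^3 - t) = 90.
        Var[W] = n(n+1)(2n+1)/24 - sum(t^3-t)/48 = 3900/24 - 90/48 = 160.625.
        z = (W - E[W]) / sqrt(Var[W]) = (25.5 - 39) / 12.6738 = -1.0652.
        Two-sided p = 2*Phi(z) = 0.286790.
Step 6: alpha = 0.1. fail to reject H0.

W+ = 25.5, W- = 52.5, W = min = 25.5, p = 0.286790, fail to reject H0.


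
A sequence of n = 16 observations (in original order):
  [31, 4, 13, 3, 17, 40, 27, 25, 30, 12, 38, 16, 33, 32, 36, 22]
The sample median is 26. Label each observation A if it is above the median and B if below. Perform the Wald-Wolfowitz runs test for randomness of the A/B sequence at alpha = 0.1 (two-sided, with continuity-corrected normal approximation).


Step 1: Compute median = 26; label A = above, B = below.
Labels in order: ABBBBAABABABAAAB  (n_A = 8, n_B = 8)
Step 2: Count runs R = 10.
Step 3: Under H0 (random ordering), E[R] = 2*n_A*n_B/(n_A+n_B) + 1 = 2*8*8/16 + 1 = 9.0000.
        Var[R] = 2*n_A*n_B*(2*n_A*n_B - n_A - n_B) / ((n_A+n_B)^2 * (n_A+n_B-1)) = 14336/3840 = 3.7333.
        SD[R] = 1.9322.
Step 4: Continuity-corrected z = (R - 0.5 - E[R]) / SD[R] = (10 - 0.5 - 9.0000) / 1.9322 = 0.2588.
Step 5: Two-sided p-value via normal approximation = 2*(1 - Phi(|z|)) = 0.795809.
Step 6: alpha = 0.1. fail to reject H0.

R = 10, z = 0.2588, p = 0.795809, fail to reject H0.


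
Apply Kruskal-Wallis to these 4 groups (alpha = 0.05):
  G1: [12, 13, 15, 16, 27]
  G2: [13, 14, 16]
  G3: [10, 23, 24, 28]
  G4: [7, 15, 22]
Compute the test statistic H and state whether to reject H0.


Step 1: Combine all N = 15 observations and assign midranks.
sorted (value, group, rank): (7,G4,1), (10,G3,2), (12,G1,3), (13,G1,4.5), (13,G2,4.5), (14,G2,6), (15,G1,7.5), (15,G4,7.5), (16,G1,9.5), (16,G2,9.5), (22,G4,11), (23,G3,12), (24,G3,13), (27,G1,14), (28,G3,15)
Step 2: Sum ranks within each group.
R_1 = 38.5 (n_1 = 5)
R_2 = 20 (n_2 = 3)
R_3 = 42 (n_3 = 4)
R_4 = 19.5 (n_4 = 3)
Step 3: H = 12/(N(N+1)) * sum(R_i^2/n_i) - 3(N+1)
     = 12/(15*16) * (38.5^2/5 + 20^2/3 + 42^2/4 + 19.5^2/3) - 3*16
     = 0.050000 * 997.533 - 48
     = 1.876667.
Step 4: Ties present; correction factor C = 1 - 18/(15^3 - 15) = 0.994643. Corrected H = 1.876667 / 0.994643 = 1.886774.
Step 5: Under H0, H ~ chi^2(3); p-value = 0.596236.
Step 6: alpha = 0.05. fail to reject H0.

H = 1.8868, df = 3, p = 0.596236, fail to reject H0.


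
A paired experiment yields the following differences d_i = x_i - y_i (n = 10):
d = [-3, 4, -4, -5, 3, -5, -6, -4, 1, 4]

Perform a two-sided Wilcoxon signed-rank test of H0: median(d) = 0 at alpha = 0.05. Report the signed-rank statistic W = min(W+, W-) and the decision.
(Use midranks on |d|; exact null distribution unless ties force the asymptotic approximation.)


Step 1: Drop any zero differences (none here) and take |d_i|.
|d| = [3, 4, 4, 5, 3, 5, 6, 4, 1, 4]
Step 2: Midrank |d_i| (ties get averaged ranks).
ranks: |3|->2.5, |4|->5.5, |4|->5.5, |5|->8.5, |3|->2.5, |5|->8.5, |6|->10, |4|->5.5, |1|->1, |4|->5.5
Step 3: Attach original signs; sum ranks with positive sign and with negative sign.
W+ = 5.5 + 2.5 + 1 + 5.5 = 14.5
W- = 2.5 + 5.5 + 8.5 + 8.5 + 10 + 5.5 = 40.5
(Check: W+ + W- = 55 should equal n(n+1)/2 = 55.)
Step 4: Test statistic W = min(W+, W-) = 14.5.
Step 5: Ties in |d|, so use the tie-corrected normal approximation.
        E[W] = n(n+1)/4 = 10*11/4 = 27.5.
        Tie groups: |d|=3 (t=2), |d|=4 (t=4), |d|=5 (t=2); sum(t^3 - t) = 72.
        Var[W] = n(n+1)(2n+1)/24 - sum(t^3-t)/48 = 2310/24 - 72/48 = 94.75.
        z = (W - E[W]) / sqrt(Var[W]) = (14.5 - 27.5) / 9.7340 = -1.3355.
        Two-sided p = 2*Phi(z) = 0.181703.
Step 6: alpha = 0.05. fail to reject H0.

W+ = 14.5, W- = 40.5, W = min = 14.5, p = 0.181703, fail to reject H0.


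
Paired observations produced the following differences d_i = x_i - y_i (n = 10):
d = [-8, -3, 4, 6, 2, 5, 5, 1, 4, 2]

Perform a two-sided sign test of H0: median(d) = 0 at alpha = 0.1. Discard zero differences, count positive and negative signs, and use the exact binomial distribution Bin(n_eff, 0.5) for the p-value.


Step 1: Discard zero differences. Original n = 10; n_eff = number of nonzero differences = 10.
Nonzero differences (with sign): -8, -3, +4, +6, +2, +5, +5, +1, +4, +2
Step 2: Count signs: positive = 8, negative = 2.
Step 3: Under H0: P(positive) = 0.5, so the number of positives S ~ Bin(10, 0.5).
Step 4: Two-sided exact p-value = sum of Bin(10,0.5) probabilities at or below the observed probability = 0.109375.
Step 5: alpha = 0.1. fail to reject H0.

n_eff = 10, pos = 8, neg = 2, p = 0.109375, fail to reject H0.


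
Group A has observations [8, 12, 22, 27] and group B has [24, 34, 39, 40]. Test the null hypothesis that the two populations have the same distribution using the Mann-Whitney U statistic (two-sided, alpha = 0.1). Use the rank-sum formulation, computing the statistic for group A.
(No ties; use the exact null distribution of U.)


Step 1: Combine and sort all 8 observations; assign midranks.
sorted (value, group): (8,X), (12,X), (22,X), (24,Y), (27,X), (34,Y), (39,Y), (40,Y)
ranks: 8->1, 12->2, 22->3, 24->4, 27->5, 34->6, 39->7, 40->8
Step 2: Rank sum for X: R1 = 1 + 2 + 3 + 5 = 11.
Step 3: U_X = R1 - n1(n1+1)/2 = 11 - 4*5/2 = 11 - 10 = 1.
       U_Y = n1*n2 - U_X = 16 - 1 = 15.
Step 4: No ties, so the exact null distribution of U (based on enumerating the C(8,4) = 70 equally likely rank assignments) gives the two-sided p-value.
Step 5: p-value = 0.057143; compare to alpha = 0.1. reject H0.

U_X = 1, p = 0.057143, reject H0 at alpha = 0.1.


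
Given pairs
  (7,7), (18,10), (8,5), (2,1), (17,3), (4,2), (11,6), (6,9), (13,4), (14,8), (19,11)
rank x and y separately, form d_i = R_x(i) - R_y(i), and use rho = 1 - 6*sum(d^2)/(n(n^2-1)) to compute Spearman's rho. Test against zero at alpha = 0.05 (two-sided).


Step 1: Rank x and y separately (midranks; no ties here).
rank(x): 7->4, 18->10, 8->5, 2->1, 17->9, 4->2, 11->6, 6->3, 13->7, 14->8, 19->11
rank(y): 7->7, 10->10, 5->5, 1->1, 3->3, 2->2, 6->6, 9->9, 4->4, 8->8, 11->11
Step 2: d_i = R_x(i) - R_y(i); compute d_i^2.
  (4-7)^2=9, (10-10)^2=0, (5-5)^2=0, (1-1)^2=0, (9-3)^2=36, (2-2)^2=0, (6-6)^2=0, (3-9)^2=36, (7-4)^2=9, (8-8)^2=0, (11-11)^2=0
sum(d^2) = 90.
Step 3: rho = 1 - 6*90 / (11*(11^2 - 1)) = 1 - 540/1320 = 0.590909.
Step 4: Under H0, t = rho * sqrt((n-2)/(1-rho^2)) = 2.1974 ~ t(9).
Step 5: Two-sided p-value from the t-distribution with 9 df = 0.055576.
Step 6: alpha = 0.05. fail to reject H0.

rho = 0.5909, p = 0.055576, fail to reject H0 at alpha = 0.05.


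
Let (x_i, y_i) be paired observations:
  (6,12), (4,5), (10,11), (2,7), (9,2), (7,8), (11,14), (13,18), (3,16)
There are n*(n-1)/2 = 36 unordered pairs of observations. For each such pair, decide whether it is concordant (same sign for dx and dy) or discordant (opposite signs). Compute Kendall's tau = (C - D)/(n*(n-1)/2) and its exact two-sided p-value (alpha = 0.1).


Step 1: Enumerate the 36 unordered pairs (i,j) with i<j and classify each by sign(x_j-x_i) * sign(y_j-y_i).
  (1,2):dx=-2,dy=-7->C; (1,3):dx=+4,dy=-1->D; (1,4):dx=-4,dy=-5->C; (1,5):dx=+3,dy=-10->D
  (1,6):dx=+1,dy=-4->D; (1,7):dx=+5,dy=+2->C; (1,8):dx=+7,dy=+6->C; (1,9):dx=-3,dy=+4->D
  (2,3):dx=+6,dy=+6->C; (2,4):dx=-2,dy=+2->D; (2,5):dx=+5,dy=-3->D; (2,6):dx=+3,dy=+3->C
  (2,7):dx=+7,dy=+9->C; (2,8):dx=+9,dy=+13->C; (2,9):dx=-1,dy=+11->D; (3,4):dx=-8,dy=-4->C
  (3,5):dx=-1,dy=-9->C; (3,6):dx=-3,dy=-3->C; (3,7):dx=+1,dy=+3->C; (3,8):dx=+3,dy=+7->C
  (3,9):dx=-7,dy=+5->D; (4,5):dx=+7,dy=-5->D; (4,6):dx=+5,dy=+1->C; (4,7):dx=+9,dy=+7->C
  (4,8):dx=+11,dy=+11->C; (4,9):dx=+1,dy=+9->C; (5,6):dx=-2,dy=+6->D; (5,7):dx=+2,dy=+12->C
  (5,8):dx=+4,dy=+16->C; (5,9):dx=-6,dy=+14->D; (6,7):dx=+4,dy=+6->C; (6,8):dx=+6,dy=+10->C
  (6,9):dx=-4,dy=+8->D; (7,8):dx=+2,dy=+4->C; (7,9):dx=-8,dy=+2->D; (8,9):dx=-10,dy=-2->C
Step 2: C = 23, D = 13, total pairs = 36.
Step 3: tau = (C - D)/(n(n-1)/2) = (23 - 13)/36 = 0.277778.
Step 4: Exact two-sided p-value (enumerate n! = 362880 permutations of y under H0): p = 0.358488.
Step 5: alpha = 0.1. fail to reject H0.

tau_b = 0.2778 (C=23, D=13), p = 0.358488, fail to reject H0.


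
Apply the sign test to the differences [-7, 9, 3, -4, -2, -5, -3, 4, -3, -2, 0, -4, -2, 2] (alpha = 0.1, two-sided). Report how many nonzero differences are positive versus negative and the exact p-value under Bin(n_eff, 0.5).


Step 1: Discard zero differences. Original n = 14; n_eff = number of nonzero differences = 13.
Nonzero differences (with sign): -7, +9, +3, -4, -2, -5, -3, +4, -3, -2, -4, -2, +2
Step 2: Count signs: positive = 4, negative = 9.
Step 3: Under H0: P(positive) = 0.5, so the number of positives S ~ Bin(13, 0.5).
Step 4: Two-sided exact p-value = sum of Bin(13,0.5) probabilities at or below the observed probability = 0.266846.
Step 5: alpha = 0.1. fail to reject H0.

n_eff = 13, pos = 4, neg = 9, p = 0.266846, fail to reject H0.


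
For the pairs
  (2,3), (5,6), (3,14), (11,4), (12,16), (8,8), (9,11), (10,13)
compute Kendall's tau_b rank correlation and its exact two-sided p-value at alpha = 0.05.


Step 1: Enumerate the 28 unordered pairs (i,j) with i<j and classify each by sign(x_j-x_i) * sign(y_j-y_i).
  (1,2):dx=+3,dy=+3->C; (1,3):dx=+1,dy=+11->C; (1,4):dx=+9,dy=+1->C; (1,5):dx=+10,dy=+13->C
  (1,6):dx=+6,dy=+5->C; (1,7):dx=+7,dy=+8->C; (1,8):dx=+8,dy=+10->C; (2,3):dx=-2,dy=+8->D
  (2,4):dx=+6,dy=-2->D; (2,5):dx=+7,dy=+10->C; (2,6):dx=+3,dy=+2->C; (2,7):dx=+4,dy=+5->C
  (2,8):dx=+5,dy=+7->C; (3,4):dx=+8,dy=-10->D; (3,5):dx=+9,dy=+2->C; (3,6):dx=+5,dy=-6->D
  (3,7):dx=+6,dy=-3->D; (3,8):dx=+7,dy=-1->D; (4,5):dx=+1,dy=+12->C; (4,6):dx=-3,dy=+4->D
  (4,7):dx=-2,dy=+7->D; (4,8):dx=-1,dy=+9->D; (5,6):dx=-4,dy=-8->C; (5,7):dx=-3,dy=-5->C
  (5,8):dx=-2,dy=-3->C; (6,7):dx=+1,dy=+3->C; (6,8):dx=+2,dy=+5->C; (7,8):dx=+1,dy=+2->C
Step 2: C = 19, D = 9, total pairs = 28.
Step 3: tau = (C - D)/(n(n-1)/2) = (19 - 9)/28 = 0.357143.
Step 4: Exact two-sided p-value (enumerate n! = 40320 permutations of y under H0): p = 0.275099.
Step 5: alpha = 0.05. fail to reject H0.

tau_b = 0.3571 (C=19, D=9), p = 0.275099, fail to reject H0.


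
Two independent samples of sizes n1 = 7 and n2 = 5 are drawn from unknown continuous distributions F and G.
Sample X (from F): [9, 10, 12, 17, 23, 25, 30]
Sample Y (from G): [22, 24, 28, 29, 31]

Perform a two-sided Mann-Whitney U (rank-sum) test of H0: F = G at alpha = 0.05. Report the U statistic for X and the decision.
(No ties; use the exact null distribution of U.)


Step 1: Combine and sort all 12 observations; assign midranks.
sorted (value, group): (9,X), (10,X), (12,X), (17,X), (22,Y), (23,X), (24,Y), (25,X), (28,Y), (29,Y), (30,X), (31,Y)
ranks: 9->1, 10->2, 12->3, 17->4, 22->5, 23->6, 24->7, 25->8, 28->9, 29->10, 30->11, 31->12
Step 2: Rank sum for X: R1 = 1 + 2 + 3 + 4 + 6 + 8 + 11 = 35.
Step 3: U_X = R1 - n1(n1+1)/2 = 35 - 7*8/2 = 35 - 28 = 7.
       U_Y = n1*n2 - U_X = 35 - 7 = 28.
Step 4: No ties, so the exact null distribution of U (based on enumerating the C(12,7) = 792 equally likely rank assignments) gives the two-sided p-value.
Step 5: p-value = 0.106061; compare to alpha = 0.05. fail to reject H0.

U_X = 7, p = 0.106061, fail to reject H0 at alpha = 0.05.


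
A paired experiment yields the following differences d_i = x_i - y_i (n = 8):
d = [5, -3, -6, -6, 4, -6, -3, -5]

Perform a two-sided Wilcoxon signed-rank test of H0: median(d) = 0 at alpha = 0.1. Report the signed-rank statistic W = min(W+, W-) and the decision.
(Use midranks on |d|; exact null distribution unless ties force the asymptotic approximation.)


Step 1: Drop any zero differences (none here) and take |d_i|.
|d| = [5, 3, 6, 6, 4, 6, 3, 5]
Step 2: Midrank |d_i| (ties get averaged ranks).
ranks: |5|->4.5, |3|->1.5, |6|->7, |6|->7, |4|->3, |6|->7, |3|->1.5, |5|->4.5
Step 3: Attach original signs; sum ranks with positive sign and with negative sign.
W+ = 4.5 + 3 = 7.5
W- = 1.5 + 7 + 7 + 7 + 1.5 + 4.5 = 28.5
(Check: W+ + W- = 36 should equal n(n+1)/2 = 36.)
Step 4: Test statistic W = min(W+, W-) = 7.5.
Step 5: Ties in |d|, so use the tie-corrected normal approximation.
        E[W] = n(n+1)/4 = 8*9/4 = 18.
        Tie groups: |d|=3 (t=2), |d|=5 (t=2), |d|=6 (t=3); sum(t^3 - t) = 36.
        Var[W] = n(n+1)(2n+1)/24 - sum(t^3-t)/48 = 1224/24 - 36/48 = 50.25.
        z = (W - E[W]) / sqrt(Var[W]) = (7.5 - 18) / 7.0887 = -1.4812.
        Two-sided p = 2*Phi(z) = 0.138546.
Step 6: alpha = 0.1. fail to reject H0.

W+ = 7.5, W- = 28.5, W = min = 7.5, p = 0.138546, fail to reject H0.


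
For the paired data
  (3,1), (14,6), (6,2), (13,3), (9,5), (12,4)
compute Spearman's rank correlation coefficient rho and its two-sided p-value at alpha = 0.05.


Step 1: Rank x and y separately (midranks; no ties here).
rank(x): 3->1, 14->6, 6->2, 13->5, 9->3, 12->4
rank(y): 1->1, 6->6, 2->2, 3->3, 5->5, 4->4
Step 2: d_i = R_x(i) - R_y(i); compute d_i^2.
  (1-1)^2=0, (6-6)^2=0, (2-2)^2=0, (5-3)^2=4, (3-5)^2=4, (4-4)^2=0
sum(d^2) = 8.
Step 3: rho = 1 - 6*8 / (6*(6^2 - 1)) = 1 - 48/210 = 0.771429.
Step 4: Under H0, t = rho * sqrt((n-2)/(1-rho^2)) = 2.4247 ~ t(4).
Step 5: Two-sided p-value from the t-distribution with 4 df = 0.072397.
Step 6: alpha = 0.05. fail to reject H0.

rho = 0.7714, p = 0.072397, fail to reject H0 at alpha = 0.05.


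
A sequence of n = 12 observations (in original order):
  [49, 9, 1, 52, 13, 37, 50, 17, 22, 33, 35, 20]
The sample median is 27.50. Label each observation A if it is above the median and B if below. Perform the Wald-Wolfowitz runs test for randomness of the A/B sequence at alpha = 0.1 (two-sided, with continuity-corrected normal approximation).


Step 1: Compute median = 27.50; label A = above, B = below.
Labels in order: ABBABAABBAAB  (n_A = 6, n_B = 6)
Step 2: Count runs R = 8.
Step 3: Under H0 (random ordering), E[R] = 2*n_A*n_B/(n_A+n_B) + 1 = 2*6*6/12 + 1 = 7.0000.
        Var[R] = 2*n_A*n_B*(2*n_A*n_B - n_A - n_B) / ((n_A+n_B)^2 * (n_A+n_B-1)) = 4320/1584 = 2.7273.
        SD[R] = 1.6514.
Step 4: Continuity-corrected z = (R - 0.5 - E[R]) / SD[R] = (8 - 0.5 - 7.0000) / 1.6514 = 0.3028.
Step 5: Two-sided p-value via normal approximation = 2*(1 - Phi(|z|)) = 0.762069.
Step 6: alpha = 0.1. fail to reject H0.

R = 8, z = 0.3028, p = 0.762069, fail to reject H0.


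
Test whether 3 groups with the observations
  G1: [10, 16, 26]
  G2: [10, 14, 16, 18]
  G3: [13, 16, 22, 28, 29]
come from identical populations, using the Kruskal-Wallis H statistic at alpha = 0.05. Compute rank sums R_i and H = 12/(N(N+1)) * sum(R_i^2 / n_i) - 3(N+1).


Step 1: Combine all N = 12 observations and assign midranks.
sorted (value, group, rank): (10,G1,1.5), (10,G2,1.5), (13,G3,3), (14,G2,4), (16,G1,6), (16,G2,6), (16,G3,6), (18,G2,8), (22,G3,9), (26,G1,10), (28,G3,11), (29,G3,12)
Step 2: Sum ranks within each group.
R_1 = 17.5 (n_1 = 3)
R_2 = 19.5 (n_2 = 4)
R_3 = 41 (n_3 = 5)
Step 3: H = 12/(N(N+1)) * sum(R_i^2/n_i) - 3(N+1)
     = 12/(12*13) * (17.5^2/3 + 19.5^2/4 + 41^2/5) - 3*13
     = 0.076923 * 533.346 - 39
     = 2.026603.
Step 4: Ties present; correction factor C = 1 - 30/(12^3 - 12) = 0.982517. Corrected H = 2.026603 / 0.982517 = 2.062663.
Step 5: Under H0, H ~ chi^2(2); p-value = 0.356532.
Step 6: alpha = 0.05. fail to reject H0.

H = 2.0627, df = 2, p = 0.356532, fail to reject H0.


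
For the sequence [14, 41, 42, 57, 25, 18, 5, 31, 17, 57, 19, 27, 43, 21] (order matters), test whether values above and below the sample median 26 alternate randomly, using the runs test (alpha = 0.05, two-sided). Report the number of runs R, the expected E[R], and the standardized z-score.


Step 1: Compute median = 26; label A = above, B = below.
Labels in order: BAAABBBABABAAB  (n_A = 7, n_B = 7)
Step 2: Count runs R = 9.
Step 3: Under H0 (random ordering), E[R] = 2*n_A*n_B/(n_A+n_B) + 1 = 2*7*7/14 + 1 = 8.0000.
        Var[R] = 2*n_A*n_B*(2*n_A*n_B - n_A - n_B) / ((n_A+n_B)^2 * (n_A+n_B-1)) = 8232/2548 = 3.2308.
        SD[R] = 1.7974.
Step 4: Continuity-corrected z = (R - 0.5 - E[R]) / SD[R] = (9 - 0.5 - 8.0000) / 1.7974 = 0.2782.
Step 5: Two-sided p-value via normal approximation = 2*(1 - Phi(|z|)) = 0.780879.
Step 6: alpha = 0.05. fail to reject H0.

R = 9, z = 0.2782, p = 0.780879, fail to reject H0.


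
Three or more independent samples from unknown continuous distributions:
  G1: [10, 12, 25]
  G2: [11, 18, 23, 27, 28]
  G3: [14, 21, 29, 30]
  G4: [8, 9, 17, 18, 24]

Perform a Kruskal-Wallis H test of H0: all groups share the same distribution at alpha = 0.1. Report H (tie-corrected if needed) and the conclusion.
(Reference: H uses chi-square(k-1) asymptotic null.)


Step 1: Combine all N = 17 observations and assign midranks.
sorted (value, group, rank): (8,G4,1), (9,G4,2), (10,G1,3), (11,G2,4), (12,G1,5), (14,G3,6), (17,G4,7), (18,G2,8.5), (18,G4,8.5), (21,G3,10), (23,G2,11), (24,G4,12), (25,G1,13), (27,G2,14), (28,G2,15), (29,G3,16), (30,G3,17)
Step 2: Sum ranks within each group.
R_1 = 21 (n_1 = 3)
R_2 = 52.5 (n_2 = 5)
R_3 = 49 (n_3 = 4)
R_4 = 30.5 (n_4 = 5)
Step 3: H = 12/(N(N+1)) * sum(R_i^2/n_i) - 3(N+1)
     = 12/(17*18) * (21^2/3 + 52.5^2/5 + 49^2/4 + 30.5^2/5) - 3*18
     = 0.039216 * 1484.55 - 54
     = 4.217647.
Step 4: Ties present; correction factor C = 1 - 6/(17^3 - 17) = 0.998775. Corrected H = 4.217647 / 0.998775 = 4.222822.
Step 5: Under H0, H ~ chi^2(3); p-value = 0.238387.
Step 6: alpha = 0.1. fail to reject H0.

H = 4.2228, df = 3, p = 0.238387, fail to reject H0.


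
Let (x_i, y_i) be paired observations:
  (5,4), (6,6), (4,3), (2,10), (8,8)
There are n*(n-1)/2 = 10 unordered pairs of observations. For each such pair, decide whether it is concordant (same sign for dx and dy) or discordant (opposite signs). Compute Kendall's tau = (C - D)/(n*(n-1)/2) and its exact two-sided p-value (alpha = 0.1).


Step 1: Enumerate the 10 unordered pairs (i,j) with i<j and classify each by sign(x_j-x_i) * sign(y_j-y_i).
  (1,2):dx=+1,dy=+2->C; (1,3):dx=-1,dy=-1->C; (1,4):dx=-3,dy=+6->D; (1,5):dx=+3,dy=+4->C
  (2,3):dx=-2,dy=-3->C; (2,4):dx=-4,dy=+4->D; (2,5):dx=+2,dy=+2->C; (3,4):dx=-2,dy=+7->D
  (3,5):dx=+4,dy=+5->C; (4,5):dx=+6,dy=-2->D
Step 2: C = 6, D = 4, total pairs = 10.
Step 3: tau = (C - D)/(n(n-1)/2) = (6 - 4)/10 = 0.200000.
Step 4: Exact two-sided p-value (enumerate n! = 120 permutations of y under H0): p = 0.816667.
Step 5: alpha = 0.1. fail to reject H0.

tau_b = 0.2000 (C=6, D=4), p = 0.816667, fail to reject H0.


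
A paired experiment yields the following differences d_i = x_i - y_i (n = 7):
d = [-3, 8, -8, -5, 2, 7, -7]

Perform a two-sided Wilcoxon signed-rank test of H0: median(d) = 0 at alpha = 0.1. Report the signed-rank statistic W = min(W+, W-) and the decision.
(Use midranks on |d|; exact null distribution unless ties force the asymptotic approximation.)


Step 1: Drop any zero differences (none here) and take |d_i|.
|d| = [3, 8, 8, 5, 2, 7, 7]
Step 2: Midrank |d_i| (ties get averaged ranks).
ranks: |3|->2, |8|->6.5, |8|->6.5, |5|->3, |2|->1, |7|->4.5, |7|->4.5
Step 3: Attach original signs; sum ranks with positive sign and with negative sign.
W+ = 6.5 + 1 + 4.5 = 12
W- = 2 + 6.5 + 3 + 4.5 = 16
(Check: W+ + W- = 28 should equal n(n+1)/2 = 28.)
Step 4: Test statistic W = min(W+, W-) = 12.
Step 5: Ties in |d|, so use the tie-corrected normal approximation.
        E[W] = n(n+1)/4 = 7*8/4 = 14.
        Tie groups: |d|=7 (t=2), |d|=8 (t=2); sum(t^3 - t) = 12.
        Var[W] = n(n+1)(2n+1)/24 - sum(t^3-t)/48 = 840/24 - 12/48 = 34.75.
        z = (W - E[W]) / sqrt(Var[W]) = (12 - 14) / 5.8949 = -0.3393.
        Two-sided p = 2*Phi(z) = 0.734402.
Step 6: alpha = 0.1. fail to reject H0.

W+ = 12, W- = 16, W = min = 12, p = 0.734402, fail to reject H0.


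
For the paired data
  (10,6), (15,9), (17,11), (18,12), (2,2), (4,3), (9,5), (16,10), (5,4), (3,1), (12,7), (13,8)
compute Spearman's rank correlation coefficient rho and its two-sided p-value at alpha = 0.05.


Step 1: Rank x and y separately (midranks; no ties here).
rank(x): 10->6, 15->9, 17->11, 18->12, 2->1, 4->3, 9->5, 16->10, 5->4, 3->2, 12->7, 13->8
rank(y): 6->6, 9->9, 11->11, 12->12, 2->2, 3->3, 5->5, 10->10, 4->4, 1->1, 7->7, 8->8
Step 2: d_i = R_x(i) - R_y(i); compute d_i^2.
  (6-6)^2=0, (9-9)^2=0, (11-11)^2=0, (12-12)^2=0, (1-2)^2=1, (3-3)^2=0, (5-5)^2=0, (10-10)^2=0, (4-4)^2=0, (2-1)^2=1, (7-7)^2=0, (8-8)^2=0
sum(d^2) = 2.
Step 3: rho = 1 - 6*2 / (12*(12^2 - 1)) = 1 - 12/1716 = 0.993007.
Step 4: Under H0, t = rho * sqrt((n-2)/(1-rho^2)) = 26.5990 ~ t(10).
Step 5: Two-sided p-value from the t-distribution with 10 df = 0.000000.
Step 6: alpha = 0.05. reject H0.

rho = 0.9930, p = 0.000000, reject H0 at alpha = 0.05.


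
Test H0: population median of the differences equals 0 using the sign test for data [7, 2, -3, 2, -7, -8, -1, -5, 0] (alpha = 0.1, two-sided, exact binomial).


Step 1: Discard zero differences. Original n = 9; n_eff = number of nonzero differences = 8.
Nonzero differences (with sign): +7, +2, -3, +2, -7, -8, -1, -5
Step 2: Count signs: positive = 3, negative = 5.
Step 3: Under H0: P(positive) = 0.5, so the number of positives S ~ Bin(8, 0.5).
Step 4: Two-sided exact p-value = sum of Bin(8,0.5) probabilities at or below the observed probability = 0.726562.
Step 5: alpha = 0.1. fail to reject H0.

n_eff = 8, pos = 3, neg = 5, p = 0.726562, fail to reject H0.


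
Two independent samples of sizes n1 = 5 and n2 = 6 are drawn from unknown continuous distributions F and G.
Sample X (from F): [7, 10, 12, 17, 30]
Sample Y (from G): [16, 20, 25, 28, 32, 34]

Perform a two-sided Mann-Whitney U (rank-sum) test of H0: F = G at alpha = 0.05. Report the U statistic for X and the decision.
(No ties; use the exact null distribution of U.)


Step 1: Combine and sort all 11 observations; assign midranks.
sorted (value, group): (7,X), (10,X), (12,X), (16,Y), (17,X), (20,Y), (25,Y), (28,Y), (30,X), (32,Y), (34,Y)
ranks: 7->1, 10->2, 12->3, 16->4, 17->5, 20->6, 25->7, 28->8, 30->9, 32->10, 34->11
Step 2: Rank sum for X: R1 = 1 + 2 + 3 + 5 + 9 = 20.
Step 3: U_X = R1 - n1(n1+1)/2 = 20 - 5*6/2 = 20 - 15 = 5.
       U_Y = n1*n2 - U_X = 30 - 5 = 25.
Step 4: No ties, so the exact null distribution of U (based on enumerating the C(11,5) = 462 equally likely rank assignments) gives the two-sided p-value.
Step 5: p-value = 0.082251; compare to alpha = 0.05. fail to reject H0.

U_X = 5, p = 0.082251, fail to reject H0 at alpha = 0.05.


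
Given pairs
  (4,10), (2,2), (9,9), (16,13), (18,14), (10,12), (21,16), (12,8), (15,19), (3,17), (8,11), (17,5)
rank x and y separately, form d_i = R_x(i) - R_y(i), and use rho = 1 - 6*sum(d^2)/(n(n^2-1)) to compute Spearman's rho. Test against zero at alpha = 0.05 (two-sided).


Step 1: Rank x and y separately (midranks; no ties here).
rank(x): 4->3, 2->1, 9->5, 16->9, 18->11, 10->6, 21->12, 12->7, 15->8, 3->2, 8->4, 17->10
rank(y): 10->5, 2->1, 9->4, 13->8, 14->9, 12->7, 16->10, 8->3, 19->12, 17->11, 11->6, 5->2
Step 2: d_i = R_x(i) - R_y(i); compute d_i^2.
  (3-5)^2=4, (1-1)^2=0, (5-4)^2=1, (9-8)^2=1, (11-9)^2=4, (6-7)^2=1, (12-10)^2=4, (7-3)^2=16, (8-12)^2=16, (2-11)^2=81, (4-6)^2=4, (10-2)^2=64
sum(d^2) = 196.
Step 3: rho = 1 - 6*196 / (12*(12^2 - 1)) = 1 - 1176/1716 = 0.314685.
Step 4: Under H0, t = rho * sqrt((n-2)/(1-rho^2)) = 1.0484 ~ t(10).
Step 5: Two-sided p-value from the t-distribution with 10 df = 0.319139.
Step 6: alpha = 0.05. fail to reject H0.

rho = 0.3147, p = 0.319139, fail to reject H0 at alpha = 0.05.


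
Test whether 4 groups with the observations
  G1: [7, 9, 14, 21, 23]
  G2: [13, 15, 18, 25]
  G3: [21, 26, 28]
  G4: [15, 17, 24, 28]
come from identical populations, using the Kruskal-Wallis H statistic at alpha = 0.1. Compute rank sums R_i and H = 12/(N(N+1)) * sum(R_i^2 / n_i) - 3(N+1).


Step 1: Combine all N = 16 observations and assign midranks.
sorted (value, group, rank): (7,G1,1), (9,G1,2), (13,G2,3), (14,G1,4), (15,G2,5.5), (15,G4,5.5), (17,G4,7), (18,G2,8), (21,G1,9.5), (21,G3,9.5), (23,G1,11), (24,G4,12), (25,G2,13), (26,G3,14), (28,G3,15.5), (28,G4,15.5)
Step 2: Sum ranks within each group.
R_1 = 27.5 (n_1 = 5)
R_2 = 29.5 (n_2 = 4)
R_3 = 39 (n_3 = 3)
R_4 = 40 (n_4 = 4)
Step 3: H = 12/(N(N+1)) * sum(R_i^2/n_i) - 3(N+1)
     = 12/(16*17) * (27.5^2/5 + 29.5^2/4 + 39^2/3 + 40^2/4) - 3*17
     = 0.044118 * 1275.81 - 51
     = 5.285846.
Step 4: Ties present; correction factor C = 1 - 18/(16^3 - 16) = 0.995588. Corrected H = 5.285846 / 0.995588 = 5.309269.
Step 5: Under H0, H ~ chi^2(3); p-value = 0.150502.
Step 6: alpha = 0.1. fail to reject H0.

H = 5.3093, df = 3, p = 0.150502, fail to reject H0.


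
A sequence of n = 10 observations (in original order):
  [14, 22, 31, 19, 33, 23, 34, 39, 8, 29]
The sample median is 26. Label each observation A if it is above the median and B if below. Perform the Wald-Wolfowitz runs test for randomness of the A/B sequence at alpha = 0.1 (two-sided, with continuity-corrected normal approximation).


Step 1: Compute median = 26; label A = above, B = below.
Labels in order: BBABABAABA  (n_A = 5, n_B = 5)
Step 2: Count runs R = 8.
Step 3: Under H0 (random ordering), E[R] = 2*n_A*n_B/(n_A+n_B) + 1 = 2*5*5/10 + 1 = 6.0000.
        Var[R] = 2*n_A*n_B*(2*n_A*n_B - n_A - n_B) / ((n_A+n_B)^2 * (n_A+n_B-1)) = 2000/900 = 2.2222.
        SD[R] = 1.4907.
Step 4: Continuity-corrected z = (R - 0.5 - E[R]) / SD[R] = (8 - 0.5 - 6.0000) / 1.4907 = 1.0062.
Step 5: Two-sided p-value via normal approximation = 2*(1 - Phi(|z|)) = 0.314305.
Step 6: alpha = 0.1. fail to reject H0.

R = 8, z = 1.0062, p = 0.314305, fail to reject H0.
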